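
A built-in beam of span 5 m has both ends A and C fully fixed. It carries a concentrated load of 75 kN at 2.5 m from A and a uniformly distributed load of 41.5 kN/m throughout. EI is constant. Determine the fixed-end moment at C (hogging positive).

M_C = 133.3 kN·m

Release both end moments; the primary structure is a simply-supported span AC with redundants M_A and M_C.
End rotations of the released simple span under the applied load (×1/EI):
  at A: point load 75 at a = 2.5: Pab(L + b)/(6LEI) = 117.2/EI
  at C: point load 75 at a = 2.5: Pab(L + a)/(6LEI) = 117.2/EI
  at A: UDL 41.5: wL³/(24EI) = 216.1/EI
  at C: UDL 41.5: wL³/(24EI) = 216.1/EI
  θ_A0 = 333.3/EI,  θ_C0 = 333.3/EI
Flexibility coefficients: a unit moment at one end gives L/(3EI) there and L/(6EI) at the far end, so f₁₁ = f₂₂ = 1.667/EI and f₁₂ = f₂₁ = 0.8333/EI.
Compatibility — zero rotation at each built-in end:
  1.667 M_A + 0.8333 M_C = 333.3
  0.8333 M_A + 1.667 M_C = 333.3
Solving the pair gives M_A = 133.3 kN·m and M_C = 133.3 kN·m (hogging).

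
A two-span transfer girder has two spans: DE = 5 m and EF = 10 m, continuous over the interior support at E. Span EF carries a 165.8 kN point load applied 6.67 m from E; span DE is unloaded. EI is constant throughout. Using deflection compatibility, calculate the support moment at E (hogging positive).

M_E = 163.6 kN·m

Release continuity at E by inserting a hinge; the redundant is the internal moment M_E. The primary structure is two simply-supported spans DE and EF.
Rotations at E on the released spans (each span's end-slope, ×1/EI):
  span EF: point load 165.8 at a = 6.67: Pab(L + b)/(6LEI) = 818.2/EI
  relative rotation θ_0 = (0 + 818.2)/EI = 818.2/EI
A unit hogging moment at E produces rotation L₁/(3EI) + L₂/(3EI) = 5/EI.
Slope continuity at E: θ_0 = M_E·5/EI, so M_E = 818.2/5 = 163.6 kN·m (hogging).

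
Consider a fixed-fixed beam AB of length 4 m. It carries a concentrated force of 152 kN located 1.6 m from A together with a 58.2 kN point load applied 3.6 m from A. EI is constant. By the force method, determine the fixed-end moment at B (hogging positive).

Release both end moments; the primary structure is a simply-supported span AB with redundants M_A and M_B.
Simple-span end rotations at A and B under the given loads:
  at A: point load 152 at a = 1.6: Pab(L + b)/(6LEI) = 155.6/EI
  at B: point load 152 at a = 1.6: Pab(L + a)/(6LEI) = 136.2/EI
  at A: point load 58.2 at a = 3.6: Pab(L + b)/(6LEI) = 15.36/EI
  at B: point load 58.2 at a = 3.6: Pab(L + a)/(6LEI) = 26.54/EI
  θ_A0 = 171/EI,  θ_B0 = 162.7/EI
Flexibility coefficients: a unit moment at one end gives L/(3EI) there and L/(6EI) at the far end, so f₁₁ = f₂₂ = 1.333/EI and f₁₂ = f₂₁ = 0.6667/EI.
Compatibility — zero rotation at each built-in end:
  1.333 M_A + 0.6667 M_B = 171
  0.6667 M_A + 1.333 M_B = 162.7
Solving the pair gives M_A = 89.65 kN·m and M_B = 77.22 kN·m (hogging).

M_B = 77.22 kN·m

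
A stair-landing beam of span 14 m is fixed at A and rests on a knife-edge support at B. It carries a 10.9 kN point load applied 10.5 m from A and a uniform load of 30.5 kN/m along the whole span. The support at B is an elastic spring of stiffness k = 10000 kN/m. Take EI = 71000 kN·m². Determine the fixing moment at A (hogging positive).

Remove the prop at B; the released (primary) structure is a cantilever built in at A.
Free-end deflection of the primary structure under the applied loading (downward +):
  point load 10.9 at a = 10.5: Pa²(3L − a)/(6EI) = 6309/EI
  UDL 30.5: wL⁴/(8EI) = 146461/EI
  δ_0 = 152770/EI
Tip deflection under a unit load at B: L³/(3EI) = 914.7/EI.
With EI = 71000 kN·m²: δ_0 = 2.1517 m and δ_{BB} = 0.012883 m/kN.
Compatibility — the spring shortens by R_B/k under the reaction it provides: δ_0 − R_B·δ_{BB} = R_B/k. With 1/k = 0.0001 m/kN, R_B = δ_0 / (δ_{BB} + 1/k) = 2.1517 / (0.012883 + 0.0001) = 165.7 kN.
Moment equilibrium about A: M_A = Σ(load moments about A) − R_B·L = 3103 − 165.7×14 = 783.1 kN·m.

M_A = 783.1 kN·m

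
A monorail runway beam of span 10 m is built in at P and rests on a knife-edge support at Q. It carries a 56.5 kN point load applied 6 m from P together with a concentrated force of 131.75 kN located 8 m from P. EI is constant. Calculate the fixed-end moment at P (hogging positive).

M_P = 221.4 kN·m

Remove the prop at Q; the released (primary) structure is a cantilever built in at P.
Deflection at Q on the released cantilever, summing each load's contribution:
  point load 56.5 at a = 6: Pa²(3L − a)/(6EI) = 8136/EI
  point load 131.75 at a = 8: Pa²(3L − a)/(6EI) = 30917/EI
  δ_0 = 39053/EI
Tip deflection under a unit load at Q: L³/(3EI) = 333.3/EI.
Compatibility at Q: δ_0 − R_Q·δ_{QQ} = 0, so R_Q = 39053/333.3 = 117.2 kN.
Moment equilibrium about P: M_P = Σ(load moments about P) − R_Q·L = 1393 − 117.2×10 = 221.4 kN·m.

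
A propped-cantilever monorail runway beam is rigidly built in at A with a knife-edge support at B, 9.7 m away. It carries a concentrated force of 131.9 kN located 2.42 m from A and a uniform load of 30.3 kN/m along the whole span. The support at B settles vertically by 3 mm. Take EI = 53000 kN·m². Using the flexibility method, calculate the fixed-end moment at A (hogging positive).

Release the roller at B. Primary structure: cantilever fixed at A.
Free-end deflection of the primary structure under the applied loading (downward +):
  point load 131.9 at a = 2.42: Pa²(3L − a)/(6EI) = 3435/EI
  UDL 30.3: wL⁴/(8EI) = 33530/EI
  δ_0 = 36965/EI
Flexibility coefficient — unit upward force at B: δ_{BB} = L³/(3EI) = 304.2/EI.
With EI = 53000 kN·m²: δ_0 = 0.69746 m and δ_{BB} = 0.00574 m/kN.
Compatibility — the beam at B must follow the support down by 0.003 m: δ_0 − R_B·δ_{BB} = 0.003, so R_B = (0.69746 − 0.003)/0.00574 = 121 kN.
Moment equilibrium about A: M_A = Σ(load moments about A) − R_B·L = 1745 − 121×9.7 = 571.1 kN·m.

M_A = 571.1 kN·m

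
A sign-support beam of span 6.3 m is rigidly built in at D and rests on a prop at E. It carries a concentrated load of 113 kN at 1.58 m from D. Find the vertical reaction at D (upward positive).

Take the reaction at E as the redundant and release it; the primary structure is a cantilever fixed at D.
Primary-structure tip deflection at E by superposition:
  point load 113 at a = 1.58: Pa²(3L − a)/(6EI) = 814.3/EI
Tip deflection under a unit load at E: L³/(3EI) = 83.35/EI.
Compatibility at E: δ_0 − R_E·δ_{EE} = 0, so R_E = 814.3/83.35 = 9.77 kN.
Vertical equilibrium: R_D = ΣP − R_E = 113 − 9.77 = 103.2 kN.

R_D = 103.2 kN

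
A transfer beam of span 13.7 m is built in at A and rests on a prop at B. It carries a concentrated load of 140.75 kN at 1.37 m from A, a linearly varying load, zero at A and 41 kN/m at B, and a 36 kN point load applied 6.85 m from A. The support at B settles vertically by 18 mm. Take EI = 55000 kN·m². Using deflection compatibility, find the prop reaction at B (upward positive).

Release the roller at B. Primary structure: cantilever fixed at A.
Downward deflection at the released point B due to the loads:
  point load 140.75 at a = 1.37: Pa²(3L − a)/(6EI) = 1749/EI
  triangular load, peak 41 at the free end: 11w₀L⁴/(120EI) = 132397/EI
  point load 36 at a = 6.85: Pa²(3L − a)/(6EI) = 9643/EI
  δ_0 = 143789/EI
Flexibility coefficient — unit upward force at B: δ_{BB} = L³/(3EI) = 857.1/EI.
With EI = 55000 kN·m²: δ_0 = 2.6143 m and δ_{BB} = 0.015584 m/kN.
Compatibility — the beam at B must follow the support down by 0.018 m: δ_0 − R_B·δ_{BB} = 0.018, so R_B = (2.6143 − 0.018)/0.015584 = 166.6 kN.

R_B = 166.6 kN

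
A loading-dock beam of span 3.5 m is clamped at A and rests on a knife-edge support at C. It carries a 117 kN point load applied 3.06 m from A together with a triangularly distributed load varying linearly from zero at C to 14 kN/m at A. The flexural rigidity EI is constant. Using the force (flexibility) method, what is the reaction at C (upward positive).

Take the reaction at C as the redundant and release it; the primary structure is a cantilever fixed at A.
Primary-structure tip deflection at C by superposition:
  point load 117 at a = 3.06: Pa²(3L − a)/(6EI) = 1358/EI
  triangular load, peak 14 at the fixed end: w₀L⁴/(30EI) = 70.03/EI
  δ_0 = 1429/EI
Flexibility coefficient — unit upward force at C: δ_{CC} = L³/(3EI) = 14.29/EI.
The prop prevents deflection at C: R_C = δ_0/δ_{CC} = 1429/14.29 = 99.95 kN.

R_C = 99.95 kN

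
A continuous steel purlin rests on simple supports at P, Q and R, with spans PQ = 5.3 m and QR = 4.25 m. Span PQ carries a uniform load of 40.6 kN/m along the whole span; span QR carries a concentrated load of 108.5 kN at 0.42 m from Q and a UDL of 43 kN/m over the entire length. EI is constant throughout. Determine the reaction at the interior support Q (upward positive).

R_Q = 356 kN

Release continuity at Q by inserting a hinge; the redundant is the internal moment M_Q. The primary structure is two simply-supported spans PQ and QR.
Rotations at Q on the released spans (each span's end-slope, ×1/EI):
  span PQ: UDL 40.6: wL³/(24EI) = 251.9/EI
  span QR: point load 108.5 at a = 0.42: Pab(L + b)/(6LEI) = 55.3/EI
  span QR: UDL 43: wL³/(24EI) = 137.5/EI
  relative rotation θ_0 = (251.9 + 192.8)/EI = 444.7/EI
A unit hogging moment at Q produces rotation L₁/(3EI) + L₂/(3EI) = 3.183/EI.
Compatibility: M_Q·(L₁+L₂)/(3EI) = θ_0, giving M_Q = 139.7 kN·m (hogging).
Span PQ, ΣM about P with M_Q applied at Q: R_Q^{PQ}·5.3 = 570.2 + 139.7, so R_Q^{PQ} = 133.9 kN and R_P = 215.2 − 133.9 = 81.23 kN.
Span QR, ΣM about R: R_Q^{QR}·4.25 = 803.9 + 139.7, so R_Q^{QR} = 222 kN and R_R = 291.2 − 222 = 69.23 kN.
R_Q = 133.9 + 222 = 356 kN.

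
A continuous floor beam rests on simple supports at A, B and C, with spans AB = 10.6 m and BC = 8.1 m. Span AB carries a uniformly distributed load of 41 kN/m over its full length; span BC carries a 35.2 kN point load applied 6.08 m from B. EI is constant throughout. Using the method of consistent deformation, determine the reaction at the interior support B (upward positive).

Insert a hinge at B; M_B is the redundant, and each span becomes simply supported.
Discontinuity in slope at B on the released structure — sum the simple-span end rotations:
  span AB: UDL 41: wL³/(24EI) = 2035/EI
  span BC: point load 35.2 at a = 6.08: Pab(L + b)/(6LEI) = 90.02/EI
  relative rotation θ_0 = (2035 + 90.02)/EI = 2125/EI
A unit hogging moment at B produces rotation L₁/(3EI) + L₂/(3EI) = 6.233/EI.
Compatibility: M_B·(L₁+L₂)/(3EI) = θ_0, giving M_B = 340.9 kN·m (hogging).
Span AB, ΣM about A with M_B applied at B: R_B^{AB}·10.6 = 2303 + 340.9, so R_B^{AB} = 249.5 kN and R_A = 434.6 − 249.5 = 185.1 kN.
Span BC, ΣM about C: R_B^{BC}·8.1 = 71.1 + 340.9, so R_B^{BC} = 50.86 kN and R_C = 35.2 − 50.86 = -15.66 kN.
R_B = 249.5 + 50.86 = 300.3 kN.

R_B = 300.3 kN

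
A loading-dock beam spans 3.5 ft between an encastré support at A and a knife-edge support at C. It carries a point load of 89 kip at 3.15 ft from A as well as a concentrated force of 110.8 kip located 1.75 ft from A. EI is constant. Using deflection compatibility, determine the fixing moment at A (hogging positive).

Remove the prop at C; the released (primary) structure is a cantilever built in at A.
Deflection at C on the released cantilever, summing each load's contribution:
  point load 89 at a = 3.15: Pa²(3L − a)/(6EI) = 1082/EI
  point load 110.8 at a = 1.75: Pa²(3L − a)/(6EI) = 494.8/EI
  δ_0 = 1577/EI
Tip deflection under a unit load at C: L³/(3EI) = 14.29/EI.
The prop prevents deflection at C: R_C = δ_0/δ_{CC} = 1577/14.29 = 110.3 kip.
Moment equilibrium about A: M_A = Σ(load moments about A) − R_C·L = 474.2 − 110.3×3.5 = 88.13 kip·ft.

M_A = 88.13 kip·ft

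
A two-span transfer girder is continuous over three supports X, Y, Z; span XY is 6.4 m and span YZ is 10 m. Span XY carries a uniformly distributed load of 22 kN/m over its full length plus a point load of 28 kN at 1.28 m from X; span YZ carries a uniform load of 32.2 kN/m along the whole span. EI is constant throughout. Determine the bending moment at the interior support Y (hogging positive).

Release continuity at Y by inserting a hinge; the redundant is the internal moment M_Y. The primary structure is two simply-supported spans XY and YZ.
Discontinuity in slope at Y on the released structure — sum the simple-span end rotations:
  span XY: UDL 22: wL³/(24EI) = 240.3/EI
  span XY: point load 28 at a = 1.28: Pab(L + a)/(6LEI) = 36.7/EI
  span YZ: UDL 32.2: wL³/(24EI) = 1342/EI
  relative rotation θ_0 = (277 + 1342)/EI = 1619/EI
A unit hogging moment at Y produces rotation L₁/(3EI) + L₂/(3EI) = 5.467/EI.
Compatibility: M_Y·(L₁+L₂)/(3EI) = θ_0, giving M_Y = 296.1 kN·m (hogging).

M_Y = 296.1 kN·m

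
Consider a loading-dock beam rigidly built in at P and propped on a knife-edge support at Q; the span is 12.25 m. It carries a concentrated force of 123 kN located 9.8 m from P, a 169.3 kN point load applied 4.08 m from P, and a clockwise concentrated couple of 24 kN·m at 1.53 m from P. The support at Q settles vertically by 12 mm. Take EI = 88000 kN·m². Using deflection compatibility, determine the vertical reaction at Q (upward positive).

Release the roller at Q. Primary structure: cantilever fixed at P.
Downward deflection at the released point Q due to the loads:
  point load 123 at a = 9.8: Pa²(3L − a)/(6EI) = 53060/EI
  point load 169.3 at a = 4.08: Pa²(3L − a)/(6EI) = 15345/EI
  clockwise couple 24 at a = 1.53: M₀a(2L − a)/(2EI) = 421.7/EI
  δ_0 = 68827/EI
Flexibility coefficient — unit upward force at Q: δ_{QQ} = L³/(3EI) = 612.8/EI.
With EI = 88000 kN·m²: δ_0 = 0.78212 m and δ_{QQ} = 0.006963 m/kN.
Compatibility — the beam at Q must follow the support down by 0.012 m: δ_0 − R_Q·δ_{QQ} = 0.012, so R_Q = (0.78212 − 0.012)/0.006963 = 110.6 kN.

R_Q = 110.6 kN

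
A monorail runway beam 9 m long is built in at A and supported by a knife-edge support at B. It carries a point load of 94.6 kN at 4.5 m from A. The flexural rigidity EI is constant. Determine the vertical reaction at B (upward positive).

R_B = 29.56 kN

Choose R_B as the redundant. The primary structure is the cantilever fixed at A.
Deflection at B on the released cantilever, summing each load's contribution:
  point load 94.6 at a = 4.5: Pa²(3L − a)/(6EI) = 7184/EI
Flexibility coefficient — unit upward force at B: δ_{BB} = L³/(3EI) = 243/EI.
Compatibility at B: δ_0 − R_B·δ_{BB} = 0, so R_B = 7184/243 = 29.56 kN.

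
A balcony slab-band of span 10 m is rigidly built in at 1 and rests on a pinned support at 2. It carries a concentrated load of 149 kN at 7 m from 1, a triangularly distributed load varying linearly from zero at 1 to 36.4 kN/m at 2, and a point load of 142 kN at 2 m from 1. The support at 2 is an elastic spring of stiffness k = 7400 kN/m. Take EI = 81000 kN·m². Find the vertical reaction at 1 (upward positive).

R_1 = 287.1 kN

Release the roller at 2. Primary structure: cantilever fixed at 1.
Free-end deflection of the primary structure under the applied loading (downward +):
  point load 149 at a = 7: Pa²(3L − a)/(6EI) = 27987/EI
  triangular load, peak 36.4 at the free end: 11w₀L⁴/(120EI) = 33367/EI
  point load 142 at a = 2: Pa²(3L − a)/(6EI) = 2651/EI
  δ_0 = 64004/EI
Flexibility coefficient — unit upward force at 2: δ_{22} = L³/(3EI) = 333.3/EI.
With EI = 81000 kN·m²: δ_0 = 0.79018 m and δ_{22} = 0.004115 m/kN.
Compatibility — the spring shortens by R_2/k under the reaction it provides: δ_0 − R_2·δ_{22} = R_2/k. With 1/k = 0.000135 m/kN, R_2 = δ_0 / (δ_{22} + 1/k) = 0.79018 / (0.004115 + 0.000135) = 185.9 kN.
Vertical equilibrium: R_1 = ΣP − R_2 = 473 − 185.9 = 287.1 kN.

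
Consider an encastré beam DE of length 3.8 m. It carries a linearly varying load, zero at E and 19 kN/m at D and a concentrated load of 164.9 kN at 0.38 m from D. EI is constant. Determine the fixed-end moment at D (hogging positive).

Take the two fixed-end moments M_D, M_E as redundants; the released structure is the simple span DE.
Simple-span end rotations at D and E under the given loads:
  at D: triangular load, peak 19: w₀L³/(45EI) = 23.17/EI
  at E: triangular load, peak 19: 7w₀L³/(360EI) = 20.27/EI
  at D: point load 164.9 at a = 0.38: Pab(L + b)/(6LEI) = 67.86/EI
  at E: point load 164.9 at a = 0.38: Pab(L + a)/(6LEI) = 39.29/EI
  θ_D0 = 91.03/EI,  θ_E0 = 59.56/EI
Flexibility coefficients: a unit moment at one end gives L/(3EI) there and L/(6EI) at the far end, so f₁₁ = f₂₂ = 1.267/EI and f₁₂ = f₂₁ = 0.6333/EI.
Compatibility — zero rotation at each built-in end:
  1.267 M_D + 0.6333 M_E = 91.03
  0.6333 M_D + 1.267 M_E = 59.56
Solving the pair gives M_D = 64.47 kN·m and M_E = 14.78 kN·m (hogging).

M_D = 64.47 kN·m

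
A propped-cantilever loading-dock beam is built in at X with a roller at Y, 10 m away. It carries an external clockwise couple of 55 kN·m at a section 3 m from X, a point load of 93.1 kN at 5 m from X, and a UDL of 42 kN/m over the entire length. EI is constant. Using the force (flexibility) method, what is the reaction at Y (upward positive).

Release the roller at Y. Primary structure: cantilever fixed at X.
Deflection at Y on the released cantilever, summing each load's contribution:
  clockwise couple 55 at a = 3: M₀a(2L − a)/(2EI) = 1402/EI
  point load 93.1 at a = 5: Pa²(3L − a)/(6EI) = 9698/EI
  UDL 42: wL⁴/(8EI) = 52500/EI
  δ_0 = 63600/EI
Flexibility coefficient — unit upward force at Y: δ_{YY} = L³/(3EI) = 333.3/EI.
Compatibility at Y: δ_0 − R_Y·δ_{YY} = 0, so R_Y = 63600/333.3 = 190.8 kN.

R_Y = 190.8 kN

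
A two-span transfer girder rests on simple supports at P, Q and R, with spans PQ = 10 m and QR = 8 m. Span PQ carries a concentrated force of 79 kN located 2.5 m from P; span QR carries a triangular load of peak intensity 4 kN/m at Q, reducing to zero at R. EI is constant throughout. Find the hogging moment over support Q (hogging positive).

Insert a hinge at Q; M_Q is the redundant, and each span becomes simply supported.
Rotations at Q on the released spans (each span's end-slope, ×1/EI):
  span PQ: point load 79 at a = 2.5: Pab(L + a)/(6LEI) = 308.6/EI
  span QR: triangular load, peak 4: w₀L³/(45EI) = 45.51/EI
  relative rotation θ_0 = (308.6 + 45.51)/EI = 354.1/EI
A unit hogging moment at Q produces rotation L₁/(3EI) + L₂/(3EI) = 6/EI.
Compatibility: M_Q·(L₁+L₂)/(3EI) = θ_0, giving M_Q = 59.02 kN·m (hogging).

M_Q = 59.02 kN·m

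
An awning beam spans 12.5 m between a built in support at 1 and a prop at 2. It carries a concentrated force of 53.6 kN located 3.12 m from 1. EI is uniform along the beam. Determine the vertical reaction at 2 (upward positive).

R_2 = 4.592 kN

Release the roller at 2. Primary structure: cantilever fixed at 1.
Free-end deflection of the primary structure under the applied loading (downward +):
  point load 53.6 at a = 3.12: Pa²(3L − a)/(6EI) = 2990/EI
Tip deflection under a unit load at 2: L³/(3EI) = 651/EI.
Compatibility at 2: δ_0 − R_2·δ_{22} = 0, so R_2 = 2990/651 = 4.592 kN.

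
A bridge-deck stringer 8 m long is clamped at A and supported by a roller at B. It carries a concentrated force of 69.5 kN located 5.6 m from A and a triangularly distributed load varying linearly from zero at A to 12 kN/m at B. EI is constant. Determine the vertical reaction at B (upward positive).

Choose R_B as the redundant. The primary structure is the cantilever fixed at A.
Deflection at B on the released cantilever, summing each load's contribution:
  point load 69.5 at a = 5.6: Pa²(3L − a)/(6EI) = 6684/EI
  triangular load, peak 12 at the free end: 11w₀L⁴/(120EI) = 4506/EI
  δ_0 = 11189/EI
Tip deflection under a unit load at B: L³/(3EI) = 170.7/EI.
Compatibility at B: δ_0 − R_B·δ_{BB} = 0, so R_B = 11189/170.7 = 65.56 kN.

R_B = 65.56 kN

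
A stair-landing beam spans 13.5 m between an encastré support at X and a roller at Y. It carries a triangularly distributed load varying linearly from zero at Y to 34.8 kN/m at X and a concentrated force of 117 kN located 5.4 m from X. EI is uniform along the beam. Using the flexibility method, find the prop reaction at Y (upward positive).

R_Y = 71.32 kN

Release the roller at Y. Primary structure: cantilever fixed at X.
Downward deflection at the released point Y due to the loads:
  triangular load, peak 34.8 at the fixed end: w₀L⁴/(30EI) = 38529/EI
  point load 117 at a = 5.4: Pa²(3L − a)/(6EI) = 19959/EI
  δ_0 = 58488/EI
Tip deflection under a unit load at Y: L³/(3EI) = 820.1/EI.
The prop prevents deflection at Y: R_Y = δ_0/δ_{YY} = 58488/820.1 = 71.32 kN.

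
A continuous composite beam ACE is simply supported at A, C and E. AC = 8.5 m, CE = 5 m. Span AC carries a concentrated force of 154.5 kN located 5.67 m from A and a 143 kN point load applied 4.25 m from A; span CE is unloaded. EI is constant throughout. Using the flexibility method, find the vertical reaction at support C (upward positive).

R_C = 268.8 kN

Release continuity at C by inserting a hinge; the redundant is the internal moment M_C. The primary structure is two simply-supported spans AC and CE.
End slopes at the hinge C, treating each span as simply supported:
  span AC: point load 154.5 at a = 5.67: Pab(L + a)/(6LEI) = 688.8/EI
  span AC: point load 143 at a = 4.25: Pab(L + a)/(6LEI) = 645.7/EI
  relative rotation θ_0 = (1335 + 0)/EI = 1335/EI
A unit hogging moment at C produces rotation L₁/(3EI) + L₂/(3EI) = 4.5/EI.
Compatibility: M_C·(L₁+L₂)/(3EI) = θ_0, giving M_C = 296.6 kN·m (hogging).
Span AC, ΣM about A with M_C applied at C: R_C^{AC}·8.5 = 1484 + 296.6, so R_C^{AC} = 209.5 kN and R_A = 297.5 − 209.5 = 88.05 kN.
Span CE, ΣM about E: R_C^{CE}·5 = 0 + 296.6, so R_C^{CE} = 59.31 kN and R_E = 0 − 59.31 = -59.31 kN.
R_C = 209.5 + 59.31 = 268.8 kN.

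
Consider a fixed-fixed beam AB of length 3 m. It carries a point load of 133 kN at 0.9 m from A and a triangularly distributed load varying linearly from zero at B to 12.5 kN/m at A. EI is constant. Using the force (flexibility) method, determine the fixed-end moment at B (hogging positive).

Take the two fixed-end moments M_A, M_B as redundants; the released structure is the simple span AB.
Simple-span end rotations at A and B under the given loads:
  at A: point load 133 at a = 0.9: Pab(L + b)/(6LEI) = 71.22/EI
  at B: point load 133 at a = 0.9: Pab(L + a)/(6LEI) = 54.46/EI
  at A: triangular load, peak 12.5: w₀L³/(45EI) = 7.5/EI
  at B: triangular load, peak 12.5: 7w₀L³/(360EI) = 6.562/EI
  θ_A0 = 78.72/EI,  θ_B0 = 61.03/EI
Flexibility coefficients: a unit moment at one end gives L/(3EI) there and L/(6EI) at the far end, so f₁₁ = f₂₂ = 1/EI and f₁₂ = f₂₁ = 0.5/EI.
Compatibility — zero rotation at each built-in end:
  1 M_A + 0.5 M_B = 78.72
  0.5 M_A + 1 M_B = 61.03
Solving the pair gives M_A = 64.28 kN·m and M_B = 28.89 kN·m (hogging).

M_B = 28.89 kN·m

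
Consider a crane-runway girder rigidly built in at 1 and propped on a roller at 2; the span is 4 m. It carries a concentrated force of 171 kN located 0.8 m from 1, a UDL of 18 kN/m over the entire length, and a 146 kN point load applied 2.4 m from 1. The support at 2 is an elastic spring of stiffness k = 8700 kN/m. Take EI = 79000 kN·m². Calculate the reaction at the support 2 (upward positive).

R_2 = 69.9 kN

Choose R_2 as the redundant. The primary structure is the cantilever fixed at 1.
Deflection at 2 on the released cantilever, summing each load's contribution:
  point load 171 at a = 0.8: Pa²(3L − a)/(6EI) = 204.3/EI
  UDL 18: wL⁴/(8EI) = 576/EI
  point load 146 at a = 2.4: Pa²(3L − a)/(6EI) = 1346/EI
  δ_0 = 2126/EI
Flexibility coefficient — unit upward force at 2: δ_{22} = L³/(3EI) = 21.33/EI.
With EI = 79000 kN·m²: δ_0 = 0.026909 m and δ_{22} = 0.00027 m/kN.
Compatibility — the spring shortens by R_2/k under the reaction it provides: δ_0 − R_2·δ_{22} = R_2/k. With 1/k = 0.000115 m/kN, R_2 = δ_0 / (δ_{22} + 1/k) = 0.026909 / (0.00027 + 0.000115) = 69.9 kN.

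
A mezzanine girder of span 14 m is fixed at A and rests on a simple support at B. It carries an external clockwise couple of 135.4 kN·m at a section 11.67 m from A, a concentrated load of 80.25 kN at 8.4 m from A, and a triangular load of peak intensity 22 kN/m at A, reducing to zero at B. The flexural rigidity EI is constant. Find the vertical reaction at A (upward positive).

R_A = 154.7 kN

Choose R_B as the redundant. The primary structure is the cantilever fixed at A.
Free-end deflection of the primary structure under the applied loading (downward +):
  clockwise couple 135.4 at a = 11.67: M₀a(2L − a)/(2EI) = 12902/EI
  point load 80.25 at a = 8.4: Pa²(3L − a)/(6EI) = 31710/EI
  triangular load, peak 22 at the fixed end: w₀L⁴/(30EI) = 28172/EI
  δ_0 = 72783/EI
Flexibility coefficient — unit upward force at B: δ_{BB} = L³/(3EI) = 914.7/EI.
Compatibility at B: δ_0 − R_B·δ_{BB} = 0, so R_B = 72783/914.7 = 79.57 kN.
Vertical equilibrium: R_A = ΣP − R_B = 234.2 − 79.57 = 154.7 kN.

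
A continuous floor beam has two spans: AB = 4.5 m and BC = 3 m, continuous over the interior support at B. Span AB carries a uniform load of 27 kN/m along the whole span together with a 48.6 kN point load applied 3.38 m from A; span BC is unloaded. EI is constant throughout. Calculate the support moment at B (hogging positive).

Release continuity at B by inserting a hinge; the redundant is the internal moment M_B. The primary structure is two simply-supported spans AB and BC.
Rotations at B on the released spans (each span's end-slope, ×1/EI):
  span AB: UDL 27: wL³/(24EI) = 102.5/EI
  span AB: point load 48.6 at a = 3.38: Pab(L + a)/(6LEI) = 53.69/EI
  relative rotation θ_0 = (156.2 + 0)/EI = 156.2/EI
A unit hogging moment at B produces rotation L₁/(3EI) + L₂/(3EI) = 2.5/EI.
Compatibility: M_B·(L₁+L₂)/(3EI) = θ_0, giving M_B = 62.48 kN·m (hogging).

M_B = 62.48 kN·m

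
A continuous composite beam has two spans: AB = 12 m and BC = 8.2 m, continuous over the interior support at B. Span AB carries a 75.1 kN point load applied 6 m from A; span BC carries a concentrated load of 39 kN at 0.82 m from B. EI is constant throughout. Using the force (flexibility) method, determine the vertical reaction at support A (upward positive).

R_A = 28.26 kN

Release continuity at B by inserting a hinge; the redundant is the internal moment M_B. The primary structure is two simply-supported spans AB and BC.
End slopes at the hinge B, treating each span as simply supported:
  span AB: point load 75.1 at a = 6: Pab(L + a)/(6LEI) = 675.9/EI
  span BC: point load 39 at a = 0.82: Pab(L + b)/(6LEI) = 74.74/EI
  relative rotation θ_0 = (675.9 + 74.74)/EI = 750.6/EI
A unit hogging moment at B produces rotation L₁/(3EI) + L₂/(3EI) = 6.733/EI.
Compatibility: M_B·(L₁+L₂)/(3EI) = θ_0, giving M_B = 111.5 kN·m (hogging).
Span AB, ΣM about A with M_B applied at B: R_B^{AB}·12 = 450.6 + 111.5, so R_B^{AB} = 46.84 kN and R_A = 75.1 − 46.84 = 28.26 kN.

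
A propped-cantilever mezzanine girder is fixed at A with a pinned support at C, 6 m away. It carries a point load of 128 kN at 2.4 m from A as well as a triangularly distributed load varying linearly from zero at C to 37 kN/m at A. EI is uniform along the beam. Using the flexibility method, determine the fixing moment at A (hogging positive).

Choose R_C as the redundant. The primary structure is the cantilever fixed at A.
Primary-structure tip deflection at C by superposition:
  point load 128 at a = 2.4: Pa²(3L − a)/(6EI) = 1917/EI
  triangular load, peak 37 at the fixed end: w₀L⁴/(30EI) = 1598/EI
  δ_0 = 3515/EI
Tip deflection under a unit load at C: L³/(3EI) = 72/EI.
Compatibility at C: δ_0 − R_C·δ_{CC} = 0, so R_C = 3515/72 = 48.82 kN.
Moment equilibrium about A: M_A = Σ(load moments about A) − R_C·L = 529.2 − 48.82×6 = 236.3 kN·m.

M_A = 236.3 kN·m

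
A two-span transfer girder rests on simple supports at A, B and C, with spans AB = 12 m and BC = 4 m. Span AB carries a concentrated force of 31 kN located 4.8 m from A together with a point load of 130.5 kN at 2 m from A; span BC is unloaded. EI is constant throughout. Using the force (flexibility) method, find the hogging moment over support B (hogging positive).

Insert a hinge at B; M_B is the redundant, and each span becomes simply supported.
Discontinuity in slope at B on the released structure — sum the simple-span end rotations:
  span AB: point load 31 at a = 4.8: Pab(L + a)/(6LEI) = 250/EI
  span AB: point load 130.5 at a = 2: Pab(L + a)/(6LEI) = 507.5/EI
  relative rotation θ_0 = (757.5 + 0)/EI = 757.5/EI
A unit hogging moment at B produces rotation L₁/(3EI) + L₂/(3EI) = 5.333/EI.
Compatibility: M_B·(L₁+L₂)/(3EI) = θ_0, giving M_B = 142 kN·m (hogging).

M_B = 142 kN·m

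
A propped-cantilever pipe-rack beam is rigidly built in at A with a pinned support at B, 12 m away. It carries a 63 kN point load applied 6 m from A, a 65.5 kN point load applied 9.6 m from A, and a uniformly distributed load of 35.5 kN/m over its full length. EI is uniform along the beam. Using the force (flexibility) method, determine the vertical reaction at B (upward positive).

Remove the prop at B; the released (primary) structure is a cantilever built in at A.
Deflection at B on the released cantilever, summing each load's contribution:
  point load 63 at a = 6: Pa²(3L − a)/(6EI) = 11340/EI
  point load 65.5 at a = 9.6: Pa²(3L − a)/(6EI) = 26561/EI
  UDL 35.5: wL⁴/(8EI) = 92016/EI
  δ_0 = 129917/EI
Flexibility coefficient — unit upward force at B: δ_{BB} = L³/(3EI) = 576/EI.
The prop prevents deflection at B: R_B = δ_0/δ_{BB} = 129917/576 = 225.5 kN.

R_B = 225.5 kN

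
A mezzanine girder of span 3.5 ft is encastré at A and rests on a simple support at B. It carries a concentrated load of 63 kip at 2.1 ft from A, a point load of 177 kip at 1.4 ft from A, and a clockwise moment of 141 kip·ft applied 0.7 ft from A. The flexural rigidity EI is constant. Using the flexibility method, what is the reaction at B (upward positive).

R_B = 85.79 kip

Release the roller at B. Primary structure: cantilever fixed at A.
Deflection at B on the released cantilever, summing each load's contribution:
  point load 63 at a = 2.1: Pa²(3L − a)/(6EI) = 389/EI
  point load 177 at a = 1.4: Pa²(3L − a)/(6EI) = 526.2/EI
  clockwise couple 141 at a = 0.7: M₀a(2L − a)/(2EI) = 310.9/EI
  δ_0 = 1226/EI
Tip deflection under a unit load at B: L³/(3EI) = 14.29/EI.
Compatibility at B: δ_0 − R_B·δ_{BB} = 0, so R_B = 1226/14.29 = 85.79 kip.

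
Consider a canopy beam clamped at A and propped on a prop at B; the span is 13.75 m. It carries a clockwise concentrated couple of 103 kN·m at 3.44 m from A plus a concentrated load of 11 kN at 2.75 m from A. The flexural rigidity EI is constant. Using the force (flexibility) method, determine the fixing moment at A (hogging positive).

M_A = 57.14 kN·m

Take the reaction at B as the redundant and release it; the primary structure is a cantilever fixed at A.
Free-end deflection of the primary structure under the applied loading (downward +):
  clockwise couple 103 at a = 3.44: M₀a(2L − a)/(2EI) = 4262/EI
  point load 11 at a = 2.75: Pa²(3L − a)/(6EI) = 533.8/EI
  δ_0 = 4796/EI
Tip deflection under a unit load at B: L³/(3EI) = 866.5/EI.
Compatibility at B: δ_0 − R_B·δ_{BB} = 0, so R_B = 4796/866.5 = 5.535 kN.
Moment equilibrium about A: M_A = Σ(load moments about A) − R_B·L = 133.2 − 5.535×13.75 = 57.14 kN·m.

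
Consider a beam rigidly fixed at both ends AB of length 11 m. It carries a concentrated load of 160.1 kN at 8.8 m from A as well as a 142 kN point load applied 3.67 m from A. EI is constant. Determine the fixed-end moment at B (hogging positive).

Take the two fixed-end moments M_A, M_B as redundants; the released structure is the simple span AB.
On the primary (simply-supported) span, the end slopes from the loading are:
  at A: point load 160.1 at a = 8.8: Pab(L + b)/(6LEI) = 619.9/EI
  at B: point load 160.1 at a = 8.8: Pab(L + a)/(6LEI) = 929.9/EI
  at A: point load 142 at a = 3.67: Pab(L + b)/(6LEI) = 1061/EI
  at B: point load 142 at a = 3.67: Pab(L + a)/(6LEI) = 849.1/EI
  θ_A0 = 1681/EI,  θ_B0 = 1779/EI
Flexibility coefficients: a unit moment at one end gives L/(3EI) there and L/(6EI) at the far end, so f₁₁ = f₂₂ = 3.667/EI and f₁₂ = f₂₁ = 1.833/EI.
Compatibility — zero rotation at each built-in end:
  3.667 M_A + 1.833 M_B = 1681
  1.833 M_A + 3.667 M_B = 1779
Solving the pair gives M_A = 287.8 kN·m and M_B = 341.3 kN·m (hogging).

M_B = 341.3 kN·m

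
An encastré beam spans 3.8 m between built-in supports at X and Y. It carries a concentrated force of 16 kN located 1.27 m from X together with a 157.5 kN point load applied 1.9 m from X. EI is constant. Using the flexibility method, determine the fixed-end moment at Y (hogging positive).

M_Y = 79.33 kN·m

Release both end moments; the primary structure is a simply-supported span XY with redundants M_X and M_Y.
On the primary (simply-supported) span, the end slopes from the loading are:
  at X: point load 16 at a = 1.27: Pab(L + b)/(6LEI) = 14.27/EI
  at Y: point load 16 at a = 1.27: Pab(L + a)/(6LEI) = 11.43/EI
  at X: point load 157.5 at a = 1.9: Pab(L + b)/(6LEI) = 142.1/EI
  at Y: point load 157.5 at a = 1.9: Pab(L + a)/(6LEI) = 142.1/EI
  θ_X0 = 156.4/EI,  θ_Y0 = 153.6/EI
Flexibility coefficients: a unit moment at one end gives L/(3EI) there and L/(6EI) at the far end, so f₁₁ = f₂₂ = 1.267/EI and f₁₂ = f₂₁ = 0.6333/EI.
Compatibility — zero rotation at each built-in end:
  1.267 M_X + 0.6333 M_Y = 156.4
  0.6333 M_X + 1.267 M_Y = 153.6
Solving the pair gives M_X = 83.82 kN·m and M_Y = 79.33 kN·m (hogging).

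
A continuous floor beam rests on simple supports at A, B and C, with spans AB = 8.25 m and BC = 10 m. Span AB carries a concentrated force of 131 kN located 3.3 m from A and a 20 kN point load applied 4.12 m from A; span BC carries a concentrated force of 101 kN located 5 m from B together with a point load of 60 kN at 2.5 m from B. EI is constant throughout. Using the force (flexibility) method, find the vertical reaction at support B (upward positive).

Insert a hinge at B; M_B is the redundant, and each span becomes simply supported.
Rotations at B on the released spans (each span's end-slope, ×1/EI):
  span AB: point load 131 at a = 3.3: Pab(L + a)/(6LEI) = 499.3/EI
  span AB: point load 20 at a = 4.12: Pab(L + a)/(6LEI) = 85.04/EI
  span BC: point load 101 at a = 5: Pab(L + b)/(6LEI) = 631.2/EI
  span BC: point load 60 at a = 2.5: Pab(L + b)/(6LEI) = 328.1/EI
  relative rotation θ_0 = (584.4 + 959.4)/EI = 1544/EI
A unit hogging moment at B produces rotation L₁/(3EI) + L₂/(3EI) = 6.083/EI.
Compatibility: M_B·(L₁+L₂)/(3EI) = θ_0, giving M_B = 253.8 kN·m (hogging).
Span AB, ΣM about A with M_B applied at B: R_B^{AB}·8.25 = 514.7 + 253.8, so R_B^{AB} = 93.15 kN and R_A = 151 − 93.15 = 57.85 kN.
Span BC, ΣM about C: R_B^{BC}·10 = 955 + 253.8, so R_B^{BC} = 120.9 kN and R_C = 161 − 120.9 = 40.12 kN.
R_B = 93.15 + 120.9 = 214 kN.

R_B = 214 kN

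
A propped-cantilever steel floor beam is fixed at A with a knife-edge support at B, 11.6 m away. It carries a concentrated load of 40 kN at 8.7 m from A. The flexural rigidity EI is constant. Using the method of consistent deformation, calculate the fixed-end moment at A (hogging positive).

M_A = 54.38 kN·m

Take the reaction at B as the redundant and release it; the primary structure is a cantilever fixed at A.
Free-end deflection of the primary structure under the applied loading (downward +):
  point load 40 at a = 8.7: Pa²(3L − a)/(6EI) = 13170/EI
Flexibility coefficient — unit upward force at B: δ_{BB} = L³/(3EI) = 520.3/EI.
Compatibility at B: δ_0 − R_B·δ_{BB} = 0, so R_B = 13170/520.3 = 25.31 kN.
Moment equilibrium about A: M_A = Σ(load moments about A) − R_B·L = 348 − 25.31×11.6 = 54.38 kN·m.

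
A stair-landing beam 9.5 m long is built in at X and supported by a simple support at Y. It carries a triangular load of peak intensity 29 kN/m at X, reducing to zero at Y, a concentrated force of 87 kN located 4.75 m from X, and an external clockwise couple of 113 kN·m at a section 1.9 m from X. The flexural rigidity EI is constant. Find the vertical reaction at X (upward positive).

R_X = 163.6 kN

Release the roller at Y. Primary structure: cantilever fixed at X.
Free-end deflection of the primary structure under the applied loading (downward +):
  triangular load, peak 29 at the fixed end: w₀L⁴/(30EI) = 7874/EI
  point load 87 at a = 4.75: Pa²(3L − a)/(6EI) = 7770/EI
  clockwise couple 113 at a = 1.9: M₀a(2L − a)/(2EI) = 1836/EI
  δ_0 = 17479/EI
Tip deflection under a unit load at Y: L³/(3EI) = 285.8/EI.
Compatibility at Y: δ_0 − R_Y·δ_{YY} = 0, so R_Y = 17479/285.8 = 61.16 kN.
Vertical equilibrium: R_X = ΣP − R_Y = 224.8 − 61.16 = 163.6 kN.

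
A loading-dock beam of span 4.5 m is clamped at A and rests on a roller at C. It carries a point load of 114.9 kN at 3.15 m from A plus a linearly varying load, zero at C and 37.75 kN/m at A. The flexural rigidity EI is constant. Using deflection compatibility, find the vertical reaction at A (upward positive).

Choose R_C as the redundant. The primary structure is the cantilever fixed at A.
Free-end deflection of the primary structure under the applied loading (downward +):
  point load 114.9 at a = 3.15: Pa²(3L − a)/(6EI) = 1967/EI
  triangular load, peak 37.75 at the fixed end: w₀L⁴/(30EI) = 516/EI
  δ_0 = 2483/EI
Tip deflection under a unit load at C: L³/(3EI) = 30.38/EI.
The prop prevents deflection at C: R_C = δ_0/δ_{CC} = 2483/30.38 = 81.73 kN.
Vertical equilibrium: R_A = ΣP − R_C = 199.8 − 81.73 = 118.1 kN.

R_A = 118.1 kN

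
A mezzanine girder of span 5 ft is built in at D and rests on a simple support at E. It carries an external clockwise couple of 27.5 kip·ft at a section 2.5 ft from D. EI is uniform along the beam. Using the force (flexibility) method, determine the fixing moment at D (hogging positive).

M_D = -3.438 kip·ft

Choose R_E as the redundant. The primary structure is the cantilever fixed at D.
Deflection at E on the released cantilever, summing each load's contribution:
  clockwise couple 27.5 at a = 2.5: M₀a(2L − a)/(2EI) = 257.8/EI
Flexibility coefficient — unit upward force at E: δ_{EE} = L³/(3EI) = 41.67/EI.
The prop prevents deflection at E: R_E = δ_0/δ_{EE} = 257.8/41.67 = 6.188 kip.
Moment equilibrium about D: M_D = Σ(load moments about D) − R_E·L = 27.5 − 6.188×5 = -3.438 kip·ft.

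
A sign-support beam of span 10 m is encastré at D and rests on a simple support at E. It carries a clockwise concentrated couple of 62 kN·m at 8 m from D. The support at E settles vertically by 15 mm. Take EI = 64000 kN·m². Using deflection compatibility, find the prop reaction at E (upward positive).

R_E = 6.048 kN

Remove the prop at E; the released (primary) structure is a cantilever built in at D.
Downward deflection at the released point E due to the loads:
  clockwise couple 62 at a = 8: M₀a(2L − a)/(2EI) = 2976/EI
Tip deflection under a unit load at E: L³/(3EI) = 333.3/EI.
With EI = 64000 kN·m²: δ_0 = 0.0465 m and δ_{EE} = 0.005208 m/kN.
Compatibility — the beam at E must follow the support down by 0.015 m: δ_0 − R_E·δ_{EE} = 0.015, so R_E = (0.0465 − 0.015)/0.005208 = 6.048 kN.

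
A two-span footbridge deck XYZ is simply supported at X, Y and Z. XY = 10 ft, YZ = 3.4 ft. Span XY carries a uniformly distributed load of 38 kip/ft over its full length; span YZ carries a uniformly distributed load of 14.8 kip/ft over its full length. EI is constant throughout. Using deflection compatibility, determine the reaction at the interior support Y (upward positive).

Take M_Y as the redundant. Released structure: two simple spans XY and YZ with a hinge at Y.
Rotations at Y on the released spans (each span's end-slope, ×1/EI):
  span XY: UDL 38: wL³/(24EI) = 1583/EI
  span YZ: UDL 14.8: wL³/(24EI) = 24.24/EI
  relative rotation θ_0 = (1583 + 24.24)/EI = 1608/EI
A unit hogging moment at Y produces rotation L₁/(3EI) + L₂/(3EI) = 4.467/EI.
Slope continuity at Y: θ_0 = M_Y·4.467/EI, so M_Y = 1608/4.467 = 359.9 kip·ft (hogging).
Span XY, ΣM about X with M_Y applied at Y: R_Y^{XY}·10 = 1900 + 359.9, so R_Y^{XY} = 226 kip and R_X = 380 − 226 = 154 kip.
Span YZ, ΣM about Z: R_Y^{YZ}·3.4 = 85.54 + 359.9, so R_Y^{YZ} = 131 kip and R_Z = 50.32 − 131 = -80.69 kip.
R_Y = 226 + 131 = 357 kip.

R_Y = 357 kip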